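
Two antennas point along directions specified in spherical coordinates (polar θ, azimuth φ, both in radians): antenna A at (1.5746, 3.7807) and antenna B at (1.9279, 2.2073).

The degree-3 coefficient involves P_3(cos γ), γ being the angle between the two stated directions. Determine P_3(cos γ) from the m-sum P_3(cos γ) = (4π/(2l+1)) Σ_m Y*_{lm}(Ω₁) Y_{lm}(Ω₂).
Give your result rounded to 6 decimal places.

0.001665

Addition theorem: P_3(cos γ) = (4π/7) Σ_m Y*_{lm}(Ω₁) Y_{lm}(Ω₂), m = −3…3:
  m=-3: Y*=+0.141700-0.392415i  Y=+0.323641-0.114016i  product +0.001118-0.143157i
  m=-2: Y*=-0.001121-0.003722i  Y=+0.092011-0.299792i  product -0.001219-0.000006i
  m=-1: Y*=+0.259373+0.192755i  Y=+0.070016+0.094729i  product -0.000099+0.038066i
  m=+0: Y*=+0.004258-0.000000i  Y=+0.311645+0.000000i  product +0.001327+0.000000i
  m=+1: Y*=-0.259373+0.192755i  Y=-0.070016+0.094729i  product -0.000099-0.038066i
  m=+2: Y*=-0.001121+0.003722i  Y=+0.092011+0.299792i  product -0.001219+0.000006i
  m=+3: Y*=-0.141700-0.392415i  Y=-0.323641-0.114016i  product +0.001118+0.143157i
Σ over m = +0.000927+0.000000i; ×(4π/7) → +0.001665+0.000000i. Real part: 0.001665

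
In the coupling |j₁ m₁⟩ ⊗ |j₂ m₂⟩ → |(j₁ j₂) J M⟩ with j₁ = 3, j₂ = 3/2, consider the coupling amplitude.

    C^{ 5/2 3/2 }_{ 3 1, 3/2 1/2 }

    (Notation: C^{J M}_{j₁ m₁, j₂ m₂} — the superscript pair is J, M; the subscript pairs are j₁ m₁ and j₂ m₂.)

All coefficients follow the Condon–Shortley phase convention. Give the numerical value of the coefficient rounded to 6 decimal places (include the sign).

−√(7/20) = -0.591608

triangle: 2!·4!·1!/8! = 48/40320
(j±m)!: 4!·2!·2!·1!·4!·1! = 2304
prefactor² = (2J+1)·Δ·N² = 576/35
  k=1: −1/(1!·1!·1!·1!·3!·0!) = -1/6
  k=2: +1/(2!·0!·0!·0!·4!·1!) = 1/48
Σ = -7/48  ⇒  CG² = 576/35·(-7/48)² = 7/20
CG = −√(7/20) = -0.591608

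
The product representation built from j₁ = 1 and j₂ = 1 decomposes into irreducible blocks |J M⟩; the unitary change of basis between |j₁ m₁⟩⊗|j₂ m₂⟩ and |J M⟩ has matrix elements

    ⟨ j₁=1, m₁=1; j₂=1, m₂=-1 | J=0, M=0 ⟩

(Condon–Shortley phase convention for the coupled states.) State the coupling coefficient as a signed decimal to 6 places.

+0.577350

√[1·2!0!0!/3! · 2!0!0!2!0!0!] = √(4/3)
  +(−1)^0/∏(0,2,0,0,0,0)! = 1/2  (running 1/2)
⟨..|..⟩ = √(4/3)·(1/2) = +0.577350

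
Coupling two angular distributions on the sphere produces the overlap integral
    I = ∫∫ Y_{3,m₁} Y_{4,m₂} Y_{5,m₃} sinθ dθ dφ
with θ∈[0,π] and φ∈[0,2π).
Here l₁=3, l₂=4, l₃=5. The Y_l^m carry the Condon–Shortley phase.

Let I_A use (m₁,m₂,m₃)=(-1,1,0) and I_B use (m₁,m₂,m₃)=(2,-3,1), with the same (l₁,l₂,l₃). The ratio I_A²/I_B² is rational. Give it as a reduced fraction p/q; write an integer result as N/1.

3/847

l's match ⇒ only the (l;m) 3-j factors differ between A and B.
A: triangle coeff Δ(3,4,5) = 1/180180; Σ_t [0,2]: t=0:+1/5760 t=1:−1/288 t=2:+1/288 = 1/5760; (3j)²=1/12012 [(3 4 5; -1 1 0)], sign=-1
B: triangle coeff Δ(3,4,5) = 1/180180; Σ_t [0,1]: t=0:+1/1440 t=1:−1/17280 = 11/17280; (3j)²=11/468 [(3 4 5; 2 -3 1)], sign=+1
I_A²/I_B² = (1/12012)/(11/468) = 3/847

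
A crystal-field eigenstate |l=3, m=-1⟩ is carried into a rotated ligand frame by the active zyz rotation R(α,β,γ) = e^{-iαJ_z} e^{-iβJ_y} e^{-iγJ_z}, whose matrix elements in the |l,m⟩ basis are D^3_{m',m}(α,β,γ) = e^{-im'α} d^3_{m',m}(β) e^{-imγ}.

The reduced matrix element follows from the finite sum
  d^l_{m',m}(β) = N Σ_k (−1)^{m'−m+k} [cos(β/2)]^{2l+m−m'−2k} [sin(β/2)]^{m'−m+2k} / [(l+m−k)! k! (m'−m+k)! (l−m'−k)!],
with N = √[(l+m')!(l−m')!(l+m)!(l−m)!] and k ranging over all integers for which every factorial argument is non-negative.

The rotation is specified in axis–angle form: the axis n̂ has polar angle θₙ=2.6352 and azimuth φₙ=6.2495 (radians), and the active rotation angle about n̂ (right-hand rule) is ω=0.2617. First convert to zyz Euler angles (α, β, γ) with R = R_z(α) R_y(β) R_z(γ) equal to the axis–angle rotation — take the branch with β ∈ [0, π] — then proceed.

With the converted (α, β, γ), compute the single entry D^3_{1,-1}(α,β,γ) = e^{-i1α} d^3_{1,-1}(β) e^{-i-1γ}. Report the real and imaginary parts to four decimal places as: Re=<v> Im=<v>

Axis–angle → zyz. n̂ = (sinθₙcosφₙ, sinθₙsinφₙ, cosθₙ) = (+0.484751, -0.016335, -0.874500), ω = 0.2617.
R = I cosω + sinω [n̂]ₓ + (1−cosω) n̂n̂ᵀ gives
  R = [+0.973952, +0.225984, -0.018660; -0.226523, +0.965961, -0.124930; -0.010207, +0.125903, +0.991990]
β = atan2(√(R₁₃²+R₂₃²), R₃₃) = 0.126654; α = atan2(R₂₃, R₁₃) mod 2π = 4.564122; γ = atan2(R₃₂, −R₃₁) mod 2π = 1.489900
First d^3_{1,-1}(β=0.1267), then the phase factors e^{-i(1)α} and e^{-i(-1)γ}:
Half-angle: c=0.997996, s=0.063285. N=√(24·2·2·24)=48.000000
The bounds max(0,m−m')=0 and min(l+m,l−m')=2 give 3 terms
  k=0: (−1)^2·48.0000/(8)·0.9980^4·0.0633^2 = +0.023838
  k=1: (−1)^3·48.0000/(6)·0.9980^2·0.0633^4 = -0.000128
  k=2: (−1)^4·48.0000/(48)·0.9980^0·0.0633^6 = +0.000000
d^3_{1,-1}(0.1267) = +0.023838 -0.000128 +0.000000 = +0.023710
D = (-0.147724+0.989029i)·(+0.023710)·(+0.080808+0.996730i) = -0.023656-0.001596i

Re=-0.0237 Im=-0.0016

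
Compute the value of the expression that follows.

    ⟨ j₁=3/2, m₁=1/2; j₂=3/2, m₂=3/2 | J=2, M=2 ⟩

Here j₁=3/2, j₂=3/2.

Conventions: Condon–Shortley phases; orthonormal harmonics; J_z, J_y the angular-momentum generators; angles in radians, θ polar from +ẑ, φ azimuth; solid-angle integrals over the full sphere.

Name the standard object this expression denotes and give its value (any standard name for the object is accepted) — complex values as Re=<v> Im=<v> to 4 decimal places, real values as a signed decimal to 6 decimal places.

This is a Clebsch–Gordan (vector-coupling) coefficient.
triangle: 1!×2!×2!/6! = 4/720
(j±m)!: 2!×1!×3!×0!×4!×0! = 288
prefactor² = (2J+1)×Δ×N² = 8
  k=1: −1/(1!×0!×0!×2!×2!×0!) = -1/4
Σ = -1/4  ⇒  CG² = 8×(-1/4)² = 1/2
CG = −√(1/2) = -0.707107

Clebsch–Gordan coefficient, −√(1/2) ≈ -0.707107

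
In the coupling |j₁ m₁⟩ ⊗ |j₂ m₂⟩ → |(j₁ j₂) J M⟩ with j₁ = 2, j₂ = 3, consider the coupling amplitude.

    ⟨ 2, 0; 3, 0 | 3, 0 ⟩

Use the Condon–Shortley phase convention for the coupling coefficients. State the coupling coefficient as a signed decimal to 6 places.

triangle: 2!·2!·4!/9! = 96/362880
(j±m)!: 2!·2!·3!·3!·3!·3! = 5184
prefactor² = (2J+1)·Δ·N² = 48/5
  k=0: +1/(0!·2!·2!·3!·0!·1!) = 1/24
  k=1: −1/(1!·1!·1!·2!·1!·2!) = -1/4
  k=2: +1/(2!·0!·0!·1!·2!·3!) = 1/24
Σ = -1/6  ⇒  CG² = 48/5·(-1/6)² = 4/15
CG = −√(4/15) = -0.516398

-0.516398  (= −√(4/15))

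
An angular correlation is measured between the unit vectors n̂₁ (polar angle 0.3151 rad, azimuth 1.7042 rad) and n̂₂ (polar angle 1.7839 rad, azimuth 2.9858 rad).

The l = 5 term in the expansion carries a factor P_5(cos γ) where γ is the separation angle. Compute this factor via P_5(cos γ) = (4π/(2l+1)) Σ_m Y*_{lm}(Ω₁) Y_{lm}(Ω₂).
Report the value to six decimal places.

Summing Y*_{l m}(θ₁,φ₁)·Y_{l m}(θ₂,φ₂) over m ∈ [−5, 5]; prefactor 4π/(2·5+1) = 1.142397:
  term(m=-5) = +0.000545-0.000068i   from Y*(Ω₁)=-0.000821+0.001042i, Y(Ω₂)=-0.294591-0.290824i
  term(m=-4) = -0.001467-0.003338i   from Y*(Ω₁)=+0.011083+0.006548i, Y(Ω₂)=-0.230020-0.165317i
  term(m=-3) = +0.010815-0.009169i   from Y*(Ω₁)=+0.028627-0.067670i, Y(Ω₂)=+0.172272+0.086941i
  term(m=-2) = -0.065764-0.042936i   from Y*(Ω₁)=-0.255555-0.069849i, Y(Ω₂)=+0.282180+0.090884i
  term(m=-1) = +0.020281-0.068162i   from Y*(Ω₁)=-0.072671+0.541512i, Y(Ω₂)=-0.128584-0.020196i
  term(m=+0) = -0.105653+0.000000i   from Y*(Ω₁)=+0.356107-0.000000i, Y(Ω₂)=-0.296687+0.000000i
  term(m=+1) = +0.020281+0.068162i   from Y*(Ω₁)=+0.072671+0.541512i, Y(Ω₂)=+0.128584-0.020196i
  term(m=+2) = -0.065764+0.042936i   from Y*(Ω₁)=-0.255555+0.069849i, Y(Ω₂)=+0.282180-0.090884i
  term(m=+3) = +0.010815+0.009169i   from Y*(Ω₁)=-0.028627-0.067670i, Y(Ω₂)=-0.172272+0.086941i
  term(m=+4) = -0.001467+0.003338i   from Y*(Ω₁)=+0.011083-0.006548i, Y(Ω₂)=-0.230020+0.165317i
  term(m=+5) = +0.000545+0.000068i   from Y*(Ω₁)=+0.000821+0.001042i, Y(Ω₂)=+0.294591-0.290824i
Accumulated sum -0.176834+0.000000i; after 4π/(2l+1) scaling, -0.202014+0.000000i ⇒ P_5 = -0.202014

-0.202014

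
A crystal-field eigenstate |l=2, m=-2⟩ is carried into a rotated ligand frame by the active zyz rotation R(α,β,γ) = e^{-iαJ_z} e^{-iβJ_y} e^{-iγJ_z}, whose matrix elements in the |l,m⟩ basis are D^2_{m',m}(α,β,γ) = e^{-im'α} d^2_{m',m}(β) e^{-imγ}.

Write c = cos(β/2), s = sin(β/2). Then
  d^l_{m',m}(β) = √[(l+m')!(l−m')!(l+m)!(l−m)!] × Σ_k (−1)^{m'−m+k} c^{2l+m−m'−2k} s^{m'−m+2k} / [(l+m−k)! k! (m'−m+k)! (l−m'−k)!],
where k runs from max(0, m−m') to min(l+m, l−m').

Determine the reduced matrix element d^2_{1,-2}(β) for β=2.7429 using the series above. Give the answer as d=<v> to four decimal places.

d=-0.3730

d^2_{1,-2}(β=2.7429) via the finite sum:
c=cos(2.742900/2)=0.198029, s=sin(2.742900/2)=0.980196; N=√[6·1·1·24]=12.000000
k∈{0} keeps every argument non-negative
  k=0: (−1)^3·12.0000/(6)·0.1980^1·0.9802^3 = -0.372990
d^2_{1,-2}(2.7429) = -0.372990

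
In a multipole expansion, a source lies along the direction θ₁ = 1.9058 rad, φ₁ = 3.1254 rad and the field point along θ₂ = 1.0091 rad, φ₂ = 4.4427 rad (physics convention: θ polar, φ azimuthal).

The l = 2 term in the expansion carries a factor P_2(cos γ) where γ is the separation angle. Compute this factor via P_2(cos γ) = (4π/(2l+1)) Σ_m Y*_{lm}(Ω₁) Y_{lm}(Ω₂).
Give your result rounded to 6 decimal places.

-0.499036

Addition theorem: P_2(cos γ) = (4π/5) Σ_m Y*_{lm}(Ω₁) Y_{lm}(Ω₂), m = −2…2:
  m=-2: (0.34434 - 0.01116j) × (-0.23741 - 0.14211j) = -0.08334 - 0.04629j  (running Σ = -0.08334 - 0.04629j)
  m=-1: (0.23984 - 0.00388j) × (-0.09279 + 0.33567j) = -0.02095 + 0.08087j  (running Σ = -0.10429 + 0.03458j)
  m=0: (-0.21312 + 0.00000j) × (-0.04697 + 0.00000j) = 0.01001 + 0.00000j  (running Σ = -0.09427 + 0.03458j)
  m=1: (-0.23984 - 0.00388j) × (0.09279 + 0.33567j) = -0.02095 - 0.08087j  (running Σ = -0.11522 - 0.04629j)
  m=2: (0.34434 + 0.01116j) × (-0.23741 + 0.14211j) = -0.08334 + 0.04629j  (running Σ = -0.19856 + 0.00000j)
Accumulated sum -0.19856 + 0.00000j; after 4π/(2l+1) scaling, -0.49904 + 0.00000j ⇒ P_2 = -0.499036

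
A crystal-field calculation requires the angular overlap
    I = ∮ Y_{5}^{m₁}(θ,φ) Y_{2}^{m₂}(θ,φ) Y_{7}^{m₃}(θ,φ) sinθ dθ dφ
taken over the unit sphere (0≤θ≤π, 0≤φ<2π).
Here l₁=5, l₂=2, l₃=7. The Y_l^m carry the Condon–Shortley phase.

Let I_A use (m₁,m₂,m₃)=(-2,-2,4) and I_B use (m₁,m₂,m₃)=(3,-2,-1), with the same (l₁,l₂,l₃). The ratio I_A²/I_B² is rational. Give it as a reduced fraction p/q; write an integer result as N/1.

Same 5,2,7: normalisation and zero-m 3j drop out of the ratio.
A: Δ: 0! 10! 4! / 15! → 1/15015; sum: t=0:+1/725760 = 1/725760; 3j²(5 2 7; -2 -2 4) = Δ·Π!·Σ² = 2/91  (sign -1)
B: Δ: 0! 10! 4! / 15! → 1/15015; sum: t=0:+1/1935360 = 1/1935360; 3j²(5 2 7; 3 -2 -1) = Δ·Π!·Σ² = 1/1001  (sign +1)
I_A²/I_B² = (2/91)/(1/1001) = 22/1

22/1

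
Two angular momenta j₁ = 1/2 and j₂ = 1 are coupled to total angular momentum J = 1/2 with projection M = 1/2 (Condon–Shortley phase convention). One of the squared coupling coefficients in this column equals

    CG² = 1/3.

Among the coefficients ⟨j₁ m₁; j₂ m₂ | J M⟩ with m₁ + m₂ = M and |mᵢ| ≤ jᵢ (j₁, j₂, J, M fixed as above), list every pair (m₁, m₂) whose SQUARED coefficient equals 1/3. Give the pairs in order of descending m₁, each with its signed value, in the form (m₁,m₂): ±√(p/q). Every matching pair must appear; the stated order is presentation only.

Admissible pairs with m₁+m₂ = M = 1/2: (-1/2,1), (1/2,0)
  (m₁,m₂)=(1/2,0): CG² = 1/3, CG = +√(1/3)   ← matches the target
  (m₁,m₂)=(-1/2,1): CG² = 2/3, CG = −√(2/3)
Pairs with CG² = 1/3: (1/2,0): +√(1/3)

(1/2,0): +√(1/3)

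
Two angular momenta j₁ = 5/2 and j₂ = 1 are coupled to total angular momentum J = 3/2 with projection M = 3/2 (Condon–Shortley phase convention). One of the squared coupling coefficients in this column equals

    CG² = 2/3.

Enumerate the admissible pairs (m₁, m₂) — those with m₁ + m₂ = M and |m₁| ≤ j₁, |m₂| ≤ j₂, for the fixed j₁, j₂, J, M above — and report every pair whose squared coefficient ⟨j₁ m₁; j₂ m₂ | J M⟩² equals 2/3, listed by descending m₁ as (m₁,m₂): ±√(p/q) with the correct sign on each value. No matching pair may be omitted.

(5/2,-1): +√(2/3)

Admissible pairs with m₁+m₂ = M = 3/2: (1/2,1), (3/2,0), (5/2,-1)
  (m₁,m₂)=(5/2,-1): CG² = 2/3, CG = +√(2/3)   ← matches the target
  (m₁,m₂)=(3/2,0): CG² = 4/15, CG = −√(4/15)
  (m₁,m₂)=(1/2,1): CG² = 1/15, CG = +√(1/15)
Pairs with CG² = 2/3: (5/2,-1): +√(2/3)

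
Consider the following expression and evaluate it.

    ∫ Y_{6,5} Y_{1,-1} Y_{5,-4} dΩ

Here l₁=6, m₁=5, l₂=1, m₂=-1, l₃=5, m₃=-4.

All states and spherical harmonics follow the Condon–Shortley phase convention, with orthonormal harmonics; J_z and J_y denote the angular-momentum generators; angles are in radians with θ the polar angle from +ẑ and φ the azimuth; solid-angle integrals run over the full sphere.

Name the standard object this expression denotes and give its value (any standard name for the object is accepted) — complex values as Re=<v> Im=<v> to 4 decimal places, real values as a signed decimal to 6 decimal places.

Gaunt coefficient, -0.303018

This is a Gaunt coefficient — the integral of a triple product of spherical harmonics over the sphere.
Checks pass: Σm=0; 12 even; l₃=5∈[5,7].
(2·6+1)(2·1+1)(2·5+1) = 429
Δ: 2! 10! 0! / 13! → 1/858
sum: t=1:−1/14400 = -1/14400
3j²(6 1 5; 0 0 0) = Δ·Π!·Σ² = 6/143  (sign +1)
sum: t=0:+1/725760 = 1/725760
3j²(6 1 5; 5 -1 -4) = Δ·Π!·Σ² = 5/78  (sign -1)
combine: 4πI² = 429·6/143·5/78 = 15/13
take √, sign -1: I = -0.30301841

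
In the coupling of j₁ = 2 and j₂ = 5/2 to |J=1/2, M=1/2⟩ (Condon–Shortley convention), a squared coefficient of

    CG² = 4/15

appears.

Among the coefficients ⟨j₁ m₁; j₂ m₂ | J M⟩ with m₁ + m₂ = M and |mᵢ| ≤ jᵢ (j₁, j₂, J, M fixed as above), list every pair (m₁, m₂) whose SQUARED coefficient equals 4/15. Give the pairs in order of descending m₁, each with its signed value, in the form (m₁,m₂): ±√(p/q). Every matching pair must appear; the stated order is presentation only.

(-1,3/2): −√(4/15)

Admissible pairs with m₁+m₂ = M = 1/2: (-2,5/2), (-1,3/2), (0,1/2), (1,-1/2), (2,-3/2)
  (m₁,m₂)=(2,-3/2): CG² = 1/15, CG = +√(1/15)
  (m₁,m₂)=(1,-1/2): CG² = 2/15, CG = −√(2/15)
  (m₁,m₂)=(0,1/2): CG² = 1/5, CG = +√(1/5)
  (m₁,m₂)=(-1,3/2): CG² = 4/15, CG = −√(4/15)   ← matches the target
  (m₁,m₂)=(-2,5/2): CG² = 1/3, CG = +√(1/3)
Pairs with CG² = 4/15: (-1,3/2): −√(4/15)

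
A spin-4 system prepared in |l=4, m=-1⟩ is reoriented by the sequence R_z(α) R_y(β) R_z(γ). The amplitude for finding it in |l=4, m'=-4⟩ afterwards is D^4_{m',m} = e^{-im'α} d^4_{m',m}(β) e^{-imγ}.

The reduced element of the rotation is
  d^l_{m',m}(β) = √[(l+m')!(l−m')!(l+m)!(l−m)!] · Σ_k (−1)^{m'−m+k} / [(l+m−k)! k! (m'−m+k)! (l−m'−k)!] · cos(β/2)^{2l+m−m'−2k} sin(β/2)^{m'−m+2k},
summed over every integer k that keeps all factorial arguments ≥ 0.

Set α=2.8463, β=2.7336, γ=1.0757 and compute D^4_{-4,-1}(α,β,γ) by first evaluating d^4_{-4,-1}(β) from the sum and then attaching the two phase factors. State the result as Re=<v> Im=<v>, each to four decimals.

Re=0.0024 Im=-0.0003

Split into d^4_{-4,-1}(β=2.7336) × two z-phases.
With c≡cos(β/2)=0.202584 and s≡sin(β/2)=0.979265, N=[1·40320·6·120]^{1/2}=5387.986637
k∈{3} keeps every argument non-negative
  k=3: (−1)^0·5387.9866/(720)·0.2026^5·0.9793^3 = +0.002398
d^4_{-4,-1}(2.7336) = +0.002398
Attach z-rotation phases: D = e^{-i(-4)(2.8463)}·(+0.002398)·e^{-i(-1)(1.0757)} = +0.002385-0.000252i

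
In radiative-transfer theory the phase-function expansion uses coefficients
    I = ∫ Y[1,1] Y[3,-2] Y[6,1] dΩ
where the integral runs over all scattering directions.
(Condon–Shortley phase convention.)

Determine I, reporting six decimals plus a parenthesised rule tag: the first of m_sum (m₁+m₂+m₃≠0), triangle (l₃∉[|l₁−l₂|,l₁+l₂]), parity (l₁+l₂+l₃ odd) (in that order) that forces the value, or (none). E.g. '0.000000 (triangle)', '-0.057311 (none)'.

l₃=6 ∉ [2,4] — triangle fails ⇒ I = 0

0.000000 (triangle)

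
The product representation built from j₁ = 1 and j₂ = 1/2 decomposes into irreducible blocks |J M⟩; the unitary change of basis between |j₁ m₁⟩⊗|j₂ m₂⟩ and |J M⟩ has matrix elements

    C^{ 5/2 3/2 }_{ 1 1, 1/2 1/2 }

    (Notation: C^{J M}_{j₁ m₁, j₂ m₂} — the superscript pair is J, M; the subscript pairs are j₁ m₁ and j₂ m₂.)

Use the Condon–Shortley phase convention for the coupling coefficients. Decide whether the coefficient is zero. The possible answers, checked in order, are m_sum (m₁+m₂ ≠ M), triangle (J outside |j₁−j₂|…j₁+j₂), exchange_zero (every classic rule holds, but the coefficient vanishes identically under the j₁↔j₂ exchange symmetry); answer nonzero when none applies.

m-sum: m₁+m₂ = 1+1/2 = 3/2, M = 3/2  ✓
triangle: need |j₁−j₂| ≤ J ≤ j₁+j₂, i.e. J ∈ [1/2, 3/2]; J = 5/2 is outside ✗ ⇒ coefficient is 0

triangle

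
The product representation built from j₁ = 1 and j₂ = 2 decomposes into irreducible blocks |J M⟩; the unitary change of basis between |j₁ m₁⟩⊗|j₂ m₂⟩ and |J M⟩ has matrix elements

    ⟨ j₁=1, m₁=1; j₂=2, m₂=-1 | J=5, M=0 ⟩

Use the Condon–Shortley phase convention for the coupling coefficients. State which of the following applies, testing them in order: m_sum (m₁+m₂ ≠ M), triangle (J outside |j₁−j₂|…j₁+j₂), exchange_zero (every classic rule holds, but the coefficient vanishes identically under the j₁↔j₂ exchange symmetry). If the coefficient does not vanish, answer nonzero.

m-sum: m₁+m₂ = 1+(-1) = 0, M = 0  ✓
triangle: need |j₁−j₂| ≤ J ≤ j₁+j₂, i.e. J ∈ [1, 3]; J = 5 is outside ✗ ⇒ coefficient is 0

triangle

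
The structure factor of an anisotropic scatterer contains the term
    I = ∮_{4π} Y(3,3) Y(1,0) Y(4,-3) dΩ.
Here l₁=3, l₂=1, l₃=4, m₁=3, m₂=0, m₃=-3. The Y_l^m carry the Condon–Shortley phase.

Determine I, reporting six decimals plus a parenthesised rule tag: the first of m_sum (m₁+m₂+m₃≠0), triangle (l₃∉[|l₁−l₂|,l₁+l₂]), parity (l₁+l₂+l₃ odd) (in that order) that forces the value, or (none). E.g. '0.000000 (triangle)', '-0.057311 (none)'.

Checks pass: Σm=0; 8 even; l₃=4∈[2,4].
(2·3+1)(2·1+1)(2·4+1) = 189
Δ: 0! 6! 2! / 9! → 1/252
sum: t=0:+1/36 = 1/36
3j²(3 1 4; 0 0 0) = Δ·Π!·Σ² = 4/63  (sign +1)
sum: t=0:+1/720 = 1/720
3j²(3 1 4; 3 0 -3) = Δ·Π!·Σ² = 1/36  (sign -1)
combine: 4πI² = 189·4/63·1/36 = 1/3
take √, sign -1: I = -0.16286750
No selection rule forces the value: the integral is nonzero (none).

-0.162868 (none)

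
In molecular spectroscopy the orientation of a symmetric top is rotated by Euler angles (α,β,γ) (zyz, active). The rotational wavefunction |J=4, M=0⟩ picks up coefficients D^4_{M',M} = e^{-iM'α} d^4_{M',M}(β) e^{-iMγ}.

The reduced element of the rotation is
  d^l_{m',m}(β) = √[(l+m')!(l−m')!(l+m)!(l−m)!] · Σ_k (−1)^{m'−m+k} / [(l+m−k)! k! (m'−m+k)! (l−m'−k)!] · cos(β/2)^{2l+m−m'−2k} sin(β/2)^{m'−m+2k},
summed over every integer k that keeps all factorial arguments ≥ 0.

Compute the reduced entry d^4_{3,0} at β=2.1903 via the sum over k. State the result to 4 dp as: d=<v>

d^4_{3,0}(β=2.1903) via the finite sum:
Half-angle: c=0.457913, s=0.888997. N=√(5040·1·24·24)=1703.830978
The bounds max(0,m−m')=0 and min(l+m,l−m')=1 give 2 terms
  k=0: (−1)^3·1703.8310/(144)·0.4579^5·0.8890^3 = -0.167371
  k=1: (−1)^4·1703.8310/(144)·0.4579^3·0.8890^5 = +0.630833
d^4_{3,0}(2.1903) = -0.167371 +0.630833 = +0.463462

d=0.4635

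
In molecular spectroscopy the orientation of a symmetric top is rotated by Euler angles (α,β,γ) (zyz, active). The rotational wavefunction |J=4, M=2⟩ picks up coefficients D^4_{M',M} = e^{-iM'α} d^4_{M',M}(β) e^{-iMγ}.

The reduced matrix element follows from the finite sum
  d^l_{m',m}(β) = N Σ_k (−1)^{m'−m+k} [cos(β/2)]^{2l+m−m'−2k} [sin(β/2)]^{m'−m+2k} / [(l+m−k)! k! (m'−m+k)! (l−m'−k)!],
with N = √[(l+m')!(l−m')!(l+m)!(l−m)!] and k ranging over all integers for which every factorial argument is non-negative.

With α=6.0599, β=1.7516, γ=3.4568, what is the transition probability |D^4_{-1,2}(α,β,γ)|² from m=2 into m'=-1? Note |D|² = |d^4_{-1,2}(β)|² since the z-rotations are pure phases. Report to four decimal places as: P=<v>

First d^4_{-1,2}(β=1.7516), then the phase factors e^{-i(-1)α} and e^{-i(2)γ}:
Half-angle: c=0.640383, s=0.768056. N=√(6·120·720·2)=1018.233765
The bounds max(0,m−m')=3 and min(l+m,l−m')=5 give 3 terms
  k=3: (−1)^0·1018.2338/(72)·0.6404^5·0.7681^3 = +0.690067
  k=4: (−1)^1·1018.2338/(48)·0.6404^3·0.7681^5 = -1.488982
  k=5: (−1)^2·1018.2338/(240)·0.6404^1·0.7681^7 = +0.428377
d^4_{-1,2}(1.7516) = +0.690067 -1.488982 +0.428377 = -0.370538
|D^4_{-1,2}|² = |d^4_{-1,2}(β)|² = (-0.370538)² = 0.137298 (the z-rotation phases have unit modulus)

P=0.1373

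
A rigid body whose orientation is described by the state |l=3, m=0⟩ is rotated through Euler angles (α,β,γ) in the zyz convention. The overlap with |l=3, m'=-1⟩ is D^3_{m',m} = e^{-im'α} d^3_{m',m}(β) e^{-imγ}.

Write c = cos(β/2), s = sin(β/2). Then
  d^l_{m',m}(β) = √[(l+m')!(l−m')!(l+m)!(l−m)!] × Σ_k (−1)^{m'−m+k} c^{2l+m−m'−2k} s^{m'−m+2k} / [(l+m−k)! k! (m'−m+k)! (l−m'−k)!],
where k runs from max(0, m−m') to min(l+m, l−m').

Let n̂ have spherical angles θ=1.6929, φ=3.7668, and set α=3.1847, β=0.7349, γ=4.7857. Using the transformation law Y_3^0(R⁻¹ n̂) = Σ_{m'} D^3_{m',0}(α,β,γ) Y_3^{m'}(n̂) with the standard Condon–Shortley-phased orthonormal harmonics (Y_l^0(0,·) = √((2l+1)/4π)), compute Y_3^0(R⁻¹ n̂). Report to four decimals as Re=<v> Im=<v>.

Need the full column D^3_{m',0} for m'=−3..3 at α=3.1847, β=0.7349, γ=4.7857.
cos(β/2)=0.933246, sin(β/2)=0.359237
d^3_{-3,0}: single k=3 term ⇒ +0.168518;  D = -0.167111-0.021732i
d^3_{-2,0}: k∈[2..3] ⇒ +0.536176 -0.079447 = +0.456730;  D = +0.455033+0.039328i
d^3_{-1,0}: k∈[1..3] ⇒ +0.880954 -0.391601 +0.019342 = +0.508695;  D = -0.508222-0.021922i
d^3_{0,0}: k∈[0..3] ⇒ +0.660660 -0.881028 +0.130545 -0.002149 = -0.091972;  D = -0.091972+0.000000i
d^3_{1,0}: k∈[0..2] ⇒ -0.880954 +0.391601 -0.019342 = -0.508695;  D = +0.508222-0.021922i
d^3_{2,0}: k∈[0..1] ⇒ +0.536176 -0.079447 = +0.456730;  D = +0.455033-0.039328i
d^3_{3,0}: single k=0 term ⇒ -0.168518;  D = +0.167111-0.021732i
Y_3^{m'}(θ=1.6929,φ=3.7668) and Σ D·Y over m':
  (-0.1671-0.0217i)·(+0.1224+0.3892i)  (+0.4550+0.0393i)·(-0.0386+0.1164i)  (-0.5082-0.0219i)·(+0.2408-0.1738i)  (-0.0920+0.0000i)·(+0.1330+0.0000i)  (+0.5082-0.0219i)·(-0.2408-0.1738i)  (+0.4550-0.0393i)·(-0.0386-0.1164i)  (+0.1671-0.0217i)·(-0.1224+0.3892i)
Y_3^0(R⁻¹ n̂) = -0.332926+0.000000i

Re=-0.3329 Im=0.0000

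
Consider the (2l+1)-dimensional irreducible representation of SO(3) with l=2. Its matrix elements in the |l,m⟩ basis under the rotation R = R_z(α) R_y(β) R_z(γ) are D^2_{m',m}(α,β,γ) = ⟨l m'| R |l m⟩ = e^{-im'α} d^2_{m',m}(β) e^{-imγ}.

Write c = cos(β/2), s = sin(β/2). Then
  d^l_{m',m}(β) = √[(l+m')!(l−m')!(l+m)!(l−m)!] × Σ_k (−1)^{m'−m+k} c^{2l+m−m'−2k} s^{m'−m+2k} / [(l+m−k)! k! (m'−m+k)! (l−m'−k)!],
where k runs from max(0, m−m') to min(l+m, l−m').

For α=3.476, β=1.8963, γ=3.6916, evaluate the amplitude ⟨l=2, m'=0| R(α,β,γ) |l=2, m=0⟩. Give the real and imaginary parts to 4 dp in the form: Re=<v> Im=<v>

Re=-0.3466 Im=0.0000

Split into d^2_{0,0}(β=1.8963) × two z-phases.
c=cos(1.896300/2)=0.583187, s=sin(1.896300/2)=0.812338; N=√[2·2·2·2]=4.000000
k∈{0,1,2} keeps every argument non-negative
  k=0: (−1)^0·4.0000/(4)·0.5832^4·0.8123^0 = +0.115673
  k=1: (−1)^1·4.0000/(1)·0.5832^2·0.8123^2 = -0.897737
  k=2: (−1)^2·4.0000/(4)·0.5832^0·0.8123^4 = +0.435459
d^2_{0,0}(1.8963) = +0.115673 -0.897737 +0.435459 = -0.346605
Phases: e^{-i·(0)·3.4760}=+1.000000+0.000000i, e^{-i·(0)·3.6916}=+1.000000+0.000000i ⇒ D=-0.346605+0.000000i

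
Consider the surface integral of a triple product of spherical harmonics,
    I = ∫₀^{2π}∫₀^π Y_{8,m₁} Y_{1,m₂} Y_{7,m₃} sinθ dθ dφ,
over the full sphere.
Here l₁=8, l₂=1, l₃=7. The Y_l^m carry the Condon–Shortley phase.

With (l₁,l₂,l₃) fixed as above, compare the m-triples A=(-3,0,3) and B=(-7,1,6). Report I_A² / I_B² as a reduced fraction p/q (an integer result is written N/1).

Same 8,1,7: normalisation and zero-m 3j drop out of the ratio.
A: Δ: 2! 14! 0! / 17! → 1/2040; sum: t=1:−1/87091200 = -1/87091200; 3j²(8 1 7; -3 0 3) = Δ·Π!·Σ² = 11/408  (sign -1)
B: Δ: 2! 14! 0! / 17! → 1/2040; sum: t=2:+1/12454041600 = 1/12454041600; 3j²(8 1 7; -7 1 6) = Δ·Π!·Σ² = 7/136  (sign -1)
I_A²/I_B² = (11/408)/(7/136) = 11/21

11/21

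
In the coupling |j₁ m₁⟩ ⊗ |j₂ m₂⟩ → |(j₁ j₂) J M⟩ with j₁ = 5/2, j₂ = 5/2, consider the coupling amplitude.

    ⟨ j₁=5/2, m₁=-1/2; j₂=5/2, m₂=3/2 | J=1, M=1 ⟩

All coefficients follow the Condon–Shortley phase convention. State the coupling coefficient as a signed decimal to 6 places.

−√(8/35) = -0.478091

j₁+j₂−J=4  J+j₁−j₂=1  J−j₁+j₂=1  j₁+j₂+J+1=7
(j₁±m₁, j₂±m₂, J±M) = (2,3,4,1,2,0)
P² = 288/35
sum k=3..3:
  [3] −1/6 = -1/6
S = -1/6
C² = P²·S² = 8/35 ; C = -0.478091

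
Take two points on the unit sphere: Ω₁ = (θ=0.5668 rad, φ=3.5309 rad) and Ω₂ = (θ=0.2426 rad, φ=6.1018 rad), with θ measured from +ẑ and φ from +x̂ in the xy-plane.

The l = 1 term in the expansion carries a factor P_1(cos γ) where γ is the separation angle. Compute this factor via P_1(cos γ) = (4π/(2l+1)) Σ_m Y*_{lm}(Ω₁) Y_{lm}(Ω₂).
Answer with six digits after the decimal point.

Term-by-term m-sum for l=1 (normalisation 4π/3 = 4.188790):
  [-1]  conj(Y_{1,-1})(Ω₁) = -0.17163 - 0.07041j ; Y_{1,-1}(Ω₂) = 0.08164 + 0.01497j ; Δ = -0.01296 - 0.00832j
  [+0]  conj(Y_{1,0})(Ω₁) = 0.41220 + 0.00000j ; Y_{1,0}(Ω₂) = 0.47429 + 0.00000j ; Δ = 0.19550 + 0.00000j
  [+1]  conj(Y_{1,1})(Ω₁) = 0.17163 - 0.07041j ; Y_{1,1}(Ω₂) = -0.08164 + 0.01497j ; Δ = -0.01296 + 0.00832j
Total Σ_m = 0.16959 + 0.00000j. Multiply by 4.188790: 0.71037 + 0.00000j. P_1(cos γ) = 0.710374

0.710374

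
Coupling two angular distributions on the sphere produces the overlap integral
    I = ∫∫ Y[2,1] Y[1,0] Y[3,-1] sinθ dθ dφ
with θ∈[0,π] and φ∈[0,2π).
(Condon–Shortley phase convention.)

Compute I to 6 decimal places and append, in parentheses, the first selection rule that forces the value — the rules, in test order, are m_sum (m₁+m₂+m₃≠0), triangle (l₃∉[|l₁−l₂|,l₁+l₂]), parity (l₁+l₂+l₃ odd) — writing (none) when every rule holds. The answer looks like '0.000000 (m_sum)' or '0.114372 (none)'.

-0.233597 (none)

m-sum 0 ✓  L=6 even ✓  1≤3≤3 ✓
Π(2lᵢ+1) = 5×3×7 = 105
triangle coeff Δ(2,1,3) = 1/105
Σ_t [0,0]: t=0:+1/4 = 1/4
(3j)²=3/35 [(2 1 3; 0 0 0)], sign=-1
Σ_t [0,0]: t=0:+1/6 = 1/6
(3j)²=8/105 [(2 1 3; 1 0 -1)], sign=+1
⇒ 4πI² = 24/35
I = (-1)√(24/35/(4π)) = -0.23359668
No selection rule forces the value: the integral is nonzero (none).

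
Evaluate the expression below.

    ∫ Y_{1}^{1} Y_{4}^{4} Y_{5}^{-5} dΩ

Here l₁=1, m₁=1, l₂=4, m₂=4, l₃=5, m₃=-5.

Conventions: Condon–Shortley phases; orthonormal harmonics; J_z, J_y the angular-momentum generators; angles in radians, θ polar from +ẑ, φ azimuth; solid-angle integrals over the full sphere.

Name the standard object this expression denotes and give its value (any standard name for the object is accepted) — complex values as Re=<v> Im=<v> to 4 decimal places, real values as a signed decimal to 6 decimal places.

Gaunt coefficient, -0.329416

This is a Gaunt coefficient — the integral of a triple product of spherical harmonics over the sphere.
m-sum 0 ✓  L=10 even ✓  3≤5≤5 ✓
Π(2lᵢ+1) = 3×9×11 = 297
triangle coeff Δ(1,4,5) = 1/495
Σ_t [0,0]: t=0:+1/576 = 1/576
(3j)²=5/99 [(1 4 5; 0 0 0)], sign=-1
Σ_t [0,0]: t=0:+1/80640 = 1/80640
(3j)²=1/11 [(1 4 5; 1 4 -5)], sign=+1
⇒ 4πI² = 15/11
I = (-1)√(15/11/(4π)) = -0.32941575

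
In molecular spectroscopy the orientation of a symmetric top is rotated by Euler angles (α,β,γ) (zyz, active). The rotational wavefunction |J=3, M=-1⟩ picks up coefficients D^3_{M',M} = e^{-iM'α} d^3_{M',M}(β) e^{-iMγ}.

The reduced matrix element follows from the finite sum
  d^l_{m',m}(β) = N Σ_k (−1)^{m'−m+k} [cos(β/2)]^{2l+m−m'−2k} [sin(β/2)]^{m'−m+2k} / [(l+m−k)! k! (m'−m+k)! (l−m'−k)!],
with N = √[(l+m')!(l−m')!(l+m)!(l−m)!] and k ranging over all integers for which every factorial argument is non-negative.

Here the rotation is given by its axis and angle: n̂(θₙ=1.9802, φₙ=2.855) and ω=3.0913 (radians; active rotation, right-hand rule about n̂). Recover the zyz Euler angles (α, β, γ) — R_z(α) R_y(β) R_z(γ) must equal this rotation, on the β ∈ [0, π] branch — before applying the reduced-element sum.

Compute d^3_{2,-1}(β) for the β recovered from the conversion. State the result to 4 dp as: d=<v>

d=0.5087

Axis–angle → zyz. n̂ = (sinθₙcosφₙ, sinθₙsinφₙ, cosθₙ) = (-0.879942, +0.259324, -0.398062), ω = 3.0913.
R = I cosω + sinω [n̂]ₓ + (1−cosω) n̂n̂ᵀ gives
  R = [+0.548880, -0.436080, +0.713137; -0.476103, -0.864323, -0.162088; +0.687064, -0.250560, -0.682029]
β = atan2(√(R₁₃²+R₂₃²), R₃₃) = 2.321329; α = atan2(R₂₃, R₁₃) mod 2π = 6.059694; γ = atan2(R₃₂, −R₃₁) mod 2π = 3.491287
d^3_{2,-1}(β=2.3213) via the finite sum:
c=cos(2.321329/2)=0.398730, s=sin(2.321329/2)=0.917068; N=√[120·1·2·24]=75.894664
k∈{0,1} keeps every argument non-negative
  k=0: (−1)^3·75.8947/(12)·0.3987^3·0.9171^3 = -0.309223
  k=1: (−1)^4·75.8947/(24)·0.3987^1·0.9171^5 = +0.817876
d^3_{2,-1}(2.3213) = -0.309223 +0.817876 = +0.508653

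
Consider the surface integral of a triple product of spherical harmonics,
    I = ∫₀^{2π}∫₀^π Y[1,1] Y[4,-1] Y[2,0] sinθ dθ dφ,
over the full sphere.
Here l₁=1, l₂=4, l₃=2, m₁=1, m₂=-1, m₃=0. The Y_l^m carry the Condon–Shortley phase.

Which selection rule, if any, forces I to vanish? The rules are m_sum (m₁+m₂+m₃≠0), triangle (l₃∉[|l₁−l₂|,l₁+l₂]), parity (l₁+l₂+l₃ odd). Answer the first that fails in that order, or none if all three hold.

Σmᵢ = 0  ✓
l₃∈[|l₁−l₂|,l₁+l₂]=[3,5] required, l₃=2 fails  ✗
Σlᵢ = 7 ⇒ odd

triangle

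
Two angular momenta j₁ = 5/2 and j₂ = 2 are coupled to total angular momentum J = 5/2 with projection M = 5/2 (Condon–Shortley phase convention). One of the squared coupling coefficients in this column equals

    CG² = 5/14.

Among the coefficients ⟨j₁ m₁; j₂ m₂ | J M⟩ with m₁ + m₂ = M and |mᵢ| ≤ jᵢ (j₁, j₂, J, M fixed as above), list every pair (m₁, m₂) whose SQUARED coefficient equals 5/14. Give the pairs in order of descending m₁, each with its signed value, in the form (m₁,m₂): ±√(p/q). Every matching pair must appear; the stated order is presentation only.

Admissible pairs with m₁+m₂ = M = 5/2: (1/2,2), (3/2,1), (5/2,0)
  (m₁,m₂)=(5/2,0): CG² = 5/14, CG = +√(5/14)   ← matches the target
  (m₁,m₂)=(3/2,1): CG² = 3/7, CG = −√(3/7)
  (m₁,m₂)=(1/2,2): CG² = 3/14, CG = +√(3/14)
Pairs with CG² = 5/14: (5/2,0): +√(5/14)

(5/2,0): +√(5/14)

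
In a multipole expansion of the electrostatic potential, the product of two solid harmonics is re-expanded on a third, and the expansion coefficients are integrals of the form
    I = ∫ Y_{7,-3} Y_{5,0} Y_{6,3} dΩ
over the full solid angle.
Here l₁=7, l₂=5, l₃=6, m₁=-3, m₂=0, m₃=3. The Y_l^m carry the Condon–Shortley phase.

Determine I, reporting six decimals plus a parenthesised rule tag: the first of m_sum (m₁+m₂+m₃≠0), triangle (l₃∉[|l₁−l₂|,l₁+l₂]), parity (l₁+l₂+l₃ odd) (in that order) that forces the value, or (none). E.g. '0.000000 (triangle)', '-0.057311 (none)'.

0.099287 (none)

Rules hold: Σm=0, L=18 even, 2≤6≤12.
N = 15·11·13 = 2145
Δ = 6!·8!·4!/19! = 1/174594420
Racah Σ t=1..5: t=1:−1/4147200 t=2:+1/207360 t=3:−1/82944 t=4:+1/207360 t=5:−1/4147200 = -1/345600
⇒ 3j(7 5 6; 0 0 0)² = 420/46189, sgn -1
Racah Σ t=2..5: t=2:+1/11612160 t=3:−1/725760 t=4:+1/414720 t=5:−1/2073600 = 37/58060800
⇒ 3j(7 5 6; -3 0 3)² = 4107/646646, sgn -1
4πI² = N·(3j₀)²·(3jₘ)² = 1848150/14919047
I = +1·√(0.123879/4π) = 0.09928717
No selection rule forces the value: the integral is nonzero (none).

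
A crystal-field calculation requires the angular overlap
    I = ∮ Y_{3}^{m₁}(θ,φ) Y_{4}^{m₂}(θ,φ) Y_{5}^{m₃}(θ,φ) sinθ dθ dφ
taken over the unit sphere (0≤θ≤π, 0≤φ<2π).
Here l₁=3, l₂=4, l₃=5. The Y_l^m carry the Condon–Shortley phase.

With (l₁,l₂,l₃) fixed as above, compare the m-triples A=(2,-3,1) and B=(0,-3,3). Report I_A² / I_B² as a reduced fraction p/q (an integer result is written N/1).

Shared (l₁,l₂,l₃)=(3,4,5): N and (l;000)² cancel in I_A²/I_B².
A: Δ = 2!·4!·6!/13! = 1/180180; Racah Σ t=0..1: t=0:+1/1440 t=1:−1/17280 = 11/17280; ⇒ 3j(3 4 5; 2 -3 1)² = 11/468, sgn +1
B: Δ = 2!·4!·6!/13! = 1/180180; Racah Σ t=0..1: t=0:+1/1440 t=1:−1/2880 = 1/2880; ⇒ 3j(3 4 5; 0 -3 3)² = 7/715, sgn +1
I_A²/I_B² = (11/468)/(7/715) = 605/252

605/252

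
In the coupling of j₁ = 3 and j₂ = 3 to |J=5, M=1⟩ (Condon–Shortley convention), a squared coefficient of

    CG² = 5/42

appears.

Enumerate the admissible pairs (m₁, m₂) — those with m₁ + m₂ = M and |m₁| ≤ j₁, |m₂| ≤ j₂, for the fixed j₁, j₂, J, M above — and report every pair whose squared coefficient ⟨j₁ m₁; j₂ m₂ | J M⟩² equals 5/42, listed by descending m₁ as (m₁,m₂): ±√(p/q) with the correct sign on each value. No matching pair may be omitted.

Admissible pairs with m₁+m₂ = M = 1: (-2,3), (-1,2), (0,1), (1,0), (2,-1), (3,-2)
  (m₁,m₂)=(3,-2): CG² = 5/84, CG = +√(5/84)
  (m₁,m₂)=(2,-1): CG² = 9/28, CG = +√(9/28)
  (m₁,m₂)=(1,0): CG² = 5/42, CG = +√(5/42)   ← matches the target
  (m₁,m₂)=(0,1): CG² = 5/42, CG = −√(5/42)   ← matches the target
  (m₁,m₂)=(-1,2): CG² = 9/28, CG = −√(9/28)
  (m₁,m₂)=(-2,3): CG² = 5/84, CG = −√(5/84)
Pairs with CG² = 5/42: (1,0): +√(5/42); (0,1): −√(5/42)

(1,0): +√(5/42); (0,1): −√(5/42)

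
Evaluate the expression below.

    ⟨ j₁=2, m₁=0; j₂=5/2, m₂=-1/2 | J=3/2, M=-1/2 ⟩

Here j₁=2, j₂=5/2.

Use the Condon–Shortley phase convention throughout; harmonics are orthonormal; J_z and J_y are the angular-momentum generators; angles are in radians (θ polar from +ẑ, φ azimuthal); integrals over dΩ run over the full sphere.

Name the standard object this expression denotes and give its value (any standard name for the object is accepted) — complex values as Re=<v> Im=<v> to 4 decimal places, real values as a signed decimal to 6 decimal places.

Clebsch–Gordan coefficient, −√(2/35) ≈ -0.239046

This is a Clebsch–Gordan (vector-coupling) coefficient.
triangle: 3!·1!·2!/7! = 12/5040
(j±m)!: 2!·2!·2!·3!·1!·2! = 96
prefactor² = (2J+1)·Δ·N² = 32/35
  k=1: −1/(1!·2!·1!·1!·0!·1!) = -1/2
  k=2: +1/(2!·1!·0!·0!·1!·2!) = 1/4
Σ = -1/4  ⇒  CG² = 32/35·(-1/4)² = 2/35
CG = −√(2/35) = -0.239046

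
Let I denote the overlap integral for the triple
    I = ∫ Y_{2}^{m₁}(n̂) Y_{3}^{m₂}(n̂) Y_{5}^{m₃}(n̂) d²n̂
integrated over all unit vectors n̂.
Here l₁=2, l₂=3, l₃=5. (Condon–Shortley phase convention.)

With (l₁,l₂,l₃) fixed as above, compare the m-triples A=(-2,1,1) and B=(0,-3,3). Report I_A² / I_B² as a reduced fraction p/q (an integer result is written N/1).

15/28

Shared (l₁,l₂,l₃)=(2,3,5): N and (l;000)² cancel in I_A²/I_B².
A: Δ = 0!·4!·6!/11! = 1/2310; Racah Σ t=0..0: t=0:+1/1152 = 1/1152; ⇒ 3j(2 3 5; -2 1 1)² = 1/154, sgn +1
B: Δ = 0!·4!·6!/11! = 1/2310; Racah Σ t=0..0: t=0:+1/2880 = 1/2880; ⇒ 3j(2 3 5; 0 -3 3)² = 2/165, sgn +1
I_A²/I_B² = (1/154)/(2/165) = 15/28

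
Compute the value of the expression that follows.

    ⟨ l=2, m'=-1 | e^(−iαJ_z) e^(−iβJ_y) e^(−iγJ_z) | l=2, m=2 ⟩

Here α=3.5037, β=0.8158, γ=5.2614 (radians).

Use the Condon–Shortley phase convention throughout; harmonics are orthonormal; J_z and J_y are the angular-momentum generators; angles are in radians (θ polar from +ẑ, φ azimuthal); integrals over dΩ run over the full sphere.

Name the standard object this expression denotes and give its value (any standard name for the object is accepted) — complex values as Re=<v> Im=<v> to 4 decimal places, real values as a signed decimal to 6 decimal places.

Wigner D-matrix element, Re=0.0849 Im=-0.0769

This is a Wigner D-matrix element — the rotation-matrix element ⟨l m'| R(α,β,γ) |l m⟩ in the angular-momentum basis.
D^2_{-1,2}(3.5037,0.8158,5.2614) = e^{-i·-1·3.5037}·d^2_{-1,2}(0.8158)·e^{-i·2·5.2614}. Compute d first:
With c≡cos(β/2)=0.917956 and s≡sin(β/2)=0.396682, N=[1·6·24·1]^{1/2}=12.000000
k: max(0,(2)−(-1))=3 … min(2+(2),2−(-1))=3
  k=3: (−1)^0·12.0000/(6)·0.9180^1·0.3967^3 = +0.114599
d^2_{-1,2}(0.8158) = +0.114599
Attach z-rotation phases: D = e^{-i(-1)(3.5037)}·(+0.114599)·e^{-i(2)(5.2614)} = +0.084943-0.076926i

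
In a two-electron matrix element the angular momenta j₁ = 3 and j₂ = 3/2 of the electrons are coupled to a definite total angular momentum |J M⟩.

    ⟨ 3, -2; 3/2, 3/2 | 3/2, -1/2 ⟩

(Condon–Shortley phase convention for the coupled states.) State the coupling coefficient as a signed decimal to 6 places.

-0.534522

j₁+j₂−J=3  J+j₁−j₂=3  J−j₁+j₂=0  j₁+j₂+J+1=7
(j₁±m₁, j₂±m₂, J±M) = (1,5,3,0,1,2)
P² = 288/7
sum k=3..3:
  [3] −1/12 = -1/12
S = -1/12
C² = P²·S² = 2/7 ; C = -0.534522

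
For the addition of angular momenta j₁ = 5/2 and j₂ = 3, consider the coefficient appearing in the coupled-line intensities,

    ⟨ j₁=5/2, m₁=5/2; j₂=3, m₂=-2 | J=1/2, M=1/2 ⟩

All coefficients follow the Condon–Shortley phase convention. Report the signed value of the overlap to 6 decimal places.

√[2·5!0!1!/7! · 5!0!1!5!1!0!] = √(4800/7)
  +(−1)^0/∏(0,5,0,1,0,0)! = 1/120  (running 1/120)
⟨..|..⟩ = √(4800/7)·(1/120) = +0.218218

+√(1/21) = +0.218218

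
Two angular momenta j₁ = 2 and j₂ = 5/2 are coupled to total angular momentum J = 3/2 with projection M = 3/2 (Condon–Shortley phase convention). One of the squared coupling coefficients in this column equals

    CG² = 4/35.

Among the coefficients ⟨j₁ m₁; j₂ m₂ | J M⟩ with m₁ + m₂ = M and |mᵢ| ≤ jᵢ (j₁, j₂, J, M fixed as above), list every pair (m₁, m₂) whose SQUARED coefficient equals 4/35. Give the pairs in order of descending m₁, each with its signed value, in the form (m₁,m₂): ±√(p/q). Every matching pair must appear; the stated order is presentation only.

Admissible pairs with m₁+m₂ = M = 3/2: (-1,5/2), (0,3/2), (1,1/2), (2,-1/2)
  (m₁,m₂)=(2,-1/2): CG² = 4/35, CG = +√(4/35)   ← matches the target
  (m₁,m₂)=(1,1/2): CG² = 9/35, CG = −√(9/35)
  (m₁,m₂)=(0,3/2): CG² = 12/35, CG = +√(12/35)
  (m₁,m₂)=(-1,5/2): CG² = 2/7, CG = −√(2/7)
Pairs with CG² = 4/35: (2,-1/2): +√(4/35)

(2,-1/2): +√(4/35)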